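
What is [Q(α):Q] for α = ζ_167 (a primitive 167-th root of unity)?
[Q(α):Q] = 166

The minimal polynomial of ζ_167 over Q is the 167-th cyclotomic polynomial Φ_167(x), which is irreducible over Q and has degree φ(167) = 166. Hence [Q(α):Q] = φ(167) = 166.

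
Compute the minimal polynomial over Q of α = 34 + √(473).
m_α(x) = x^2 - 68x + 683

From α - 34 = √(473), squaring gives (α - 34)^2 = 473, i.e. α^2 - 68α + 1156 = 473, so α^2 - 68α + 683 = 0. The discriminant of x^2 - 68x + 683 is (-68)^2 - 4·(683) = 4624 - 2732 = 1892, and 4·(473) is not a perfect square in Q since 473 is squarefree and ≠ 1. Hence x^2 - 68x + 683 is irreducible over Q and is the minimal polynomial of α.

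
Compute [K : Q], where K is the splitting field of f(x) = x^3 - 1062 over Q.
[K : Q] = 6

The roots of x^3 - 1062 are ∛1062, ω∛1062, ω^2∛1062 where ω = e^(2πi/3) is a primitive cube root of unity, so K = Q(∛1062, ω). Now [Q(∛1062):Q] = 3 (since 1062 is not a perfect cube, x^3 - 1062 is irreducible) and [Q(ω):Q] = 2. Both 2 and 3 divide [K:Q], and [K:Q] ≤ 3·2 = 6, so [K:Q] = 6. (Equivalently: Q(∛1062) ⊂ R but ω ∉ R, so [K : Q(∛1062)] = 2.)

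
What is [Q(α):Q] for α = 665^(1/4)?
[Q(α):Q] = 4

α is a root of x^4 - 665. By Eisenstein's criterion at the prime p = 5 (which divides the constant term 665 but p^2 = 25 does not, since 665 is squarefree), x^4 - 665 is irreducible over Q. Hence [Q(α):Q] = 4.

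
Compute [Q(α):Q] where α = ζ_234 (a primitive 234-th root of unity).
[Q(α):Q] = 72

The minimal polynomial of ζ_234 over Q is the 234-th cyclotomic polynomial Φ_234(x), which is irreducible over Q and has degree φ(234) = 72. Hence [Q(α):Q] = φ(234) = 72.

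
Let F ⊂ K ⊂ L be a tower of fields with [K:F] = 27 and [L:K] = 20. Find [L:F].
[L:F] = 540

The tower law says that for any tower of field extensions F ⊂ K ⊂ L with finite degrees, [L:F] = [L:K] · [K:F]. Here this gives [L:F] = 20 · 27 = 540.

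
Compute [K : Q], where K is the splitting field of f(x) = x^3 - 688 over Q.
[K : Q] = 6

The roots of x^3 - 688 are ∛688, ω∛688, ω^2∛688 where ω = e^(2πi/3) is a primitive cube root of unity, so K = Q(∛688, ω). Now [Q(∛688):Q] = 3 (since 688 is not a perfect cube, x^3 - 688 is irreducible) and [Q(ω):Q] = 2. Both 2 and 3 divide [K:Q], and [K:Q] ≤ 3·2 = 6, so [K:Q] = 6. (Equivalently: Q(∛688) ⊂ R but ω ∉ R, so [K : Q(∛688)] = 2.)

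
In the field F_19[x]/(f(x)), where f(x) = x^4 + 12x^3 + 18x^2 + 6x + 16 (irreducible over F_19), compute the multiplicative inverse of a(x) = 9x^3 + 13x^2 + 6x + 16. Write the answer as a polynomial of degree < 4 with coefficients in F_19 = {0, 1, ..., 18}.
a(x)^(-1) ≡ 15x^3 + 16x^2 + 4x + 1 (mod f(x))

Since f is irreducible over F_19, F_19[x]/(f) is a field and a(x) ≠ 0 has an inverse. Apply the extended Euclidean algorithm to f(x) and a(x) in F_19[x]: f(x) = (17x)·a(x) + (11x^2 + 16);  a(x) = (6x + 15)·(11x^2 + 16) + (5x + 4);  (11x^2 + 16) = (6x + 18)·(5x + 4) + (1). The last nonzero remainder is the constant 1 = gcd(f, a) in F_19. Back-substituting through the division chain expresses 1 = s(x)·a(x) + t(x)·f(x) with s(x) ≡ 15x^3 + 16x^2 + 4x + 1 (mod f), so a(x)^(-1) ≡ s(x) = 15x^3 + 16x^2 + 4x + 1 (mod f). Check: (9x^3 + 13x^2 + 6x + 16)·(15x^3 + 16x^2 + 4x + 1) = 2x^6 + 16x^5 + 11x^4 + 17x^3 + 8x^2 + 13x + 16 ≡ 1 (mod x^4 + 12x^3 + 18x^2 + 6x + 16).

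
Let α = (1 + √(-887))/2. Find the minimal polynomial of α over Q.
m_α(x) = x^2 - x + 222

From 2α - 1 = √(-887), squaring gives (2α - 1)^2 = -887, i.e. 4α^2 - 4α + 1 = -887, so α^2 - α + (1 + 887)/4 = 0. Since -887 ≡ 1 (mod 4), (1 + 887)/4 = 222 ∈ Z. The polynomial x^2 - x + 222 has discriminant 1 - 4·(222) = -887, which is not a perfect square in Q (d = -887 is squarefree and ≠ 1), so x^2 - x + 222 is irreducible over Q. It is the minimal polynomial of α.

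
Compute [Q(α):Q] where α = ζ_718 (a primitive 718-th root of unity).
[Q(α):Q] = 358

The minimal polynomial of ζ_718 over Q is the 718-th cyclotomic polynomial Φ_718(x), which is irreducible over Q and has degree φ(718) = 358. Hence [Q(α):Q] = φ(718) = 358.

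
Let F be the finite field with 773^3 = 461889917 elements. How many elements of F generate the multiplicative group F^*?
There are φ(461889916) = 229747968 primitive elements

F_q^* is cyclic of order q - 1 = 461889916. A cyclic group of order m has exactly φ(m) generators. Here m = 461889916 = 2^2 · 193 · 598303, so the number of primitive elements is φ(461889916) = 229747968.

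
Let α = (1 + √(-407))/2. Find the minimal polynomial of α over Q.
m_α(x) = x^2 - x + 102

From 2α - 1 = √(-407), squaring gives (2α - 1)^2 = -407, i.e. 4α^2 - 4α + 1 = -407, so α^2 - α + (1 + 407)/4 = 0. Since -407 ≡ 1 (mod 4), (1 + 407)/4 = 102 ∈ Z. The polynomial x^2 - x + 102 has discriminant 1 - 4·(102) = -407, which is not a perfect square in Q (d = -407 is squarefree and ≠ 1), so x^2 - x + 102 is irreducible over Q. It is the minimal polynomial of α.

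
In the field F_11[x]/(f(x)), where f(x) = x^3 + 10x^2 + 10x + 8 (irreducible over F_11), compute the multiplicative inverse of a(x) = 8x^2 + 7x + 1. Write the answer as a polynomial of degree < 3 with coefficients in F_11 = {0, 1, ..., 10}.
a(x)^(-1) ≡ 8x + 7 (mod f(x))

Since f is irreducible over F_11, F_11[x]/(f) is a field and a(x) ≠ 0 has an inverse. Apply the extended Euclidean algorithm to f(x) and a(x) in F_11[x]: f(x) = (7x + 2)·a(x) + (6). The last nonzero remainder is the constant 6 = gcd(f, a) in F_11. Back-substituting through the division chain expresses 6 = s(x)·a(x) + t(x)·f(x) with s(x) ≡ 4x + 9 (mod f), so (4x + 9)·a(x) ≡ 6 (mod f). Multiplying by 6^(-1) ≡ 2 in F_11 gives a(x)^(-1) ≡ 2·(4x + 9) ≡ 8x + 7 (mod f). Check: (8x^2 + 7x + 1)·(8x + 7) = 9x^3 + 2x^2 + 2x + 7 ≡ 1 (mod x^3 + 10x^2 + 10x + 8).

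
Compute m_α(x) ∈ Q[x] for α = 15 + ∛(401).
m_α(x) = x^3 - 45x^2 + 675x - 3776

Set β = α - 15 = ∛(401), so β^3 = 401. Then (α - 15)^3 - 401 = 0, i.e. α is a root of g(x) = (x - 15)^3 - 401 = x^3 - 45x^2 + 675x - 3776. Since g(x) = h(x - 15) where h(x) = x^3 - 401, and h is irreducible over Q (because 401 is not a perfect cube, so h has no rational root, and a monic cubic with no rational root is irreducible), g is also irreducible (irreducibility is preserved under the substitution x → x - 15). Hence m_α(x) = x^3 - 45x^2 + 675x - 3776.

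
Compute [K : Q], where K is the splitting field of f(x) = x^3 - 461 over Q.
[K : Q] = 6

The roots of x^3 - 461 are ∛461, ω∛461, ω^2∛461 where ω = e^(2πi/3) is a primitive cube root of unity, so K = Q(∛461, ω). Now [Q(∛461):Q] = 3 (since 461 is not a perfect cube, x^3 - 461 is irreducible) and [Q(ω):Q] = 2. Both 2 and 3 divide [K:Q], and [K:Q] ≤ 3·2 = 6, so [K:Q] = 6. (Equivalently: Q(∛461) ⊂ R but ω ∉ R, so [K : Q(∛461)] = 2.)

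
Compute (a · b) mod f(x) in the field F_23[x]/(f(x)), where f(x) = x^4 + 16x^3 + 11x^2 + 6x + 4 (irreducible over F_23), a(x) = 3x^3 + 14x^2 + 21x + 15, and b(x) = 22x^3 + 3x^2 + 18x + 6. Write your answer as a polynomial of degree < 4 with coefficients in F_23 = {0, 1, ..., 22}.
a · b ≡ 12x^3 + 17x^2 + x + 18 (mod f(x))

Multiply in F_23[x]: a(x)·b(x) = (3x^3 + 14x^2 + 21x + 15)·(22x^3 + 3x^2 + 18x + 6) = 20x^6 + 18x^5 + 6x^4 + 19x^3 + x^2 + 5x + 21. This has degree ≥ 4, so divide by f(x) over F_23: 20x^6 + 18x^5 + 6x^4 + 19x^3 + x^2 + 5x + 21 = (20x^2 + 20x + 18)·(x^4 + 16x^3 + 11x^2 + 6x + 4) + (12x^3 + 17x^2 + x + 18). Hence a·b ≡ 12x^3 + 17x^2 + x + 18 (mod f). (F_23[x]/(f) is a field with 23^4 = 279841 elements since f is irreducible of degree 4.)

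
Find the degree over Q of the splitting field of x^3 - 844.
[K : Q] = 6

The roots of x^3 - 844 are ∛844, ω∛844, ω^2∛844 where ω = e^(2πi/3) is a primitive cube root of unity, so K = Q(∛844, ω). Now [Q(∛844):Q] = 3 (since 844 is not a perfect cube, x^3 - 844 is irreducible) and [Q(ω):Q] = 2. Both 2 and 3 divide [K:Q], and [K:Q] ≤ 3·2 = 6, so [K:Q] = 6. (Equivalently: Q(∛844) ⊂ R but ω ∉ R, so [K : Q(∛844)] = 2.)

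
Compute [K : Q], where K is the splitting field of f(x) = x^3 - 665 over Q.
[K : Q] = 6

The roots of x^3 - 665 are ∛665, ω∛665, ω^2∛665 where ω = e^(2πi/3) is a primitive cube root of unity, so K = Q(∛665, ω). Now [Q(∛665):Q] = 3 (since 665 is not a perfect cube, x^3 - 665 is irreducible) and [Q(ω):Q] = 2. Both 2 and 3 divide [K:Q], and [K:Q] ≤ 3·2 = 6, so [K:Q] = 6. (Equivalently: Q(∛665) ⊂ R but ω ∉ R, so [K : Q(∛665)] = 2.)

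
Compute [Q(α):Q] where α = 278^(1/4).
[Q(α):Q] = 4

α is a root of x^4 - 278. By Eisenstein's criterion at the prime p = 2 (which divides the constant term 278 but p^2 = 4 does not, since 278 is squarefree), x^4 - 278 is irreducible over Q. Hence [Q(α):Q] = 4.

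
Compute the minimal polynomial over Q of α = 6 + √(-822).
m_α(x) = x^2 - 12x + 858

From α - 6 = √(-822), squaring gives (α - 6)^2 = -822, i.e. α^2 - 12α + 36 = -822, so α^2 - 12α + 858 = 0. The discriminant of x^2 - 12x + 858 is (-12)^2 - 4·(858) = 144 - 3432 = -3288, and 4·(-822) is not a perfect square in Q since -822 is squarefree and ≠ 1. Hence x^2 - 12x + 858 is irreducible over Q and is the minimal polynomial of α.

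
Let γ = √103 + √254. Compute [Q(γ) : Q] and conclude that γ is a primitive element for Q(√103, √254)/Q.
[Q(γ) : Q] = 4 (equivalently, Q(γ) = Q(√103, √254))

Obviously Q(γ) ⊆ Q(√103, √254), and [Q(√103, √254):Q] = 4 (since 103, 254 are distinct squarefree integers > 1 with 26162 not a perfect square). To show equality we compute the minimal polynomial of γ. From γ = √103 + √254: γ^2 = 103 + 2√(26162) + 254 = 357 + 2√(26162), so γ^2 - 357 = 2√(26162); squaring, (γ^2 - 357)^2 = 4·26162, i.e. γ^4 - 714γ^2 + 127449 - 104648 = 0, i.e. γ^4 - 714γ^2 + 22801 = 0. So γ is a root of x^4 - 714x^2 + 22801. This polynomial is irreducible over Q: it has no rational root (each ±√103 ± √254 is irrational), and any factorization into two quadratics over Q would force √(26162) ∈ Q (pairing opposite roots) or √103, √254 ∈ Q (other pairings), all impossible. Hence [Q(γ):Q] = 4 = [Q(√103, √254):Q], so Q(γ) = Q(√103, √254).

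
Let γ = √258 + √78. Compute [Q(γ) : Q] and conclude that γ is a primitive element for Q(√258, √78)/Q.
[Q(γ) : Q] = 4 (equivalently, Q(γ) = Q(√258, √78))

Obviously Q(γ) ⊆ Q(√258, √78), and [Q(√258, √78):Q] = 4 (since 258, 78 are distinct squarefree integers > 1 with 20124 not a perfect square). To show equality we compute the minimal polynomial of γ. From γ = √258 + √78: γ^2 = 258 + 2√(20124) + 78 = 336 + 2√(20124), so γ^2 - 336 = 2√(20124); squaring, (γ^2 - 336)^2 = 4·20124, i.e. γ^4 - 672γ^2 + 112896 - 80496 = 0, i.e. γ^4 - 672γ^2 + 32400 = 0. So γ is a root of x^4 - 672x^2 + 32400. This polynomial is irreducible over Q: it has no rational root (each ±√258 ± √78 is irrational), and any factorization into two quadratics over Q would force √(20124) ∈ Q (pairing opposite roots) or √258, √78 ∈ Q (other pairings), all impossible. Hence [Q(γ):Q] = 4 = [Q(√258, √78):Q], so Q(γ) = Q(√258, √78).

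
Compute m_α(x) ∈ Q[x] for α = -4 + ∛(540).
m_α(x) = x^3 + 12x^2 + 48x - 476

Set β = α + 4 = ∛(540), so β^3 = 540. Then (α + 4)^3 - 540 = 0, i.e. α is a root of g(x) = (x + 4)^3 - 540 = x^3 + 12x^2 + 48x - 476. Since g(x) = h(x + 4) where h(x) = x^3 - 540, and h is irreducible over Q (because 540 is not a perfect cube, so h has no rational root, and a monic cubic with no rational root is irreducible), g is also irreducible (irreducibility is preserved under the substitution x → x + 4). Hence m_α(x) = x^3 + 12x^2 + 48x - 476.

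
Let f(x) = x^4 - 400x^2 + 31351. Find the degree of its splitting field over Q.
[K : Q] = 4

Solving the quadratic in x^2: x^2 = (400 ± √(400^2 - 4·31351))/2 = (400 ± √34596)/2 = (400 ± 186)/2, giving x^2 = 293 or x^2 = 107. So f(x) = (x^2 - 293)(x^2 - 107) and the roots of f are ±√293, ±√107. Hence the splitting field is K = Q(√293, √107). Since 293 and 107 are distinct squarefree integers > 1, their product 31351 is not a perfect square, so √107 ∉ Q(√293). By the tower law [K:Q] = [Q(√293,√107):Q(√293)] · [Q(√293):Q] = 2 · 2 = 4.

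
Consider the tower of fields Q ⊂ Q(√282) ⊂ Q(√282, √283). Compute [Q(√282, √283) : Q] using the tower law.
[Q(√282, √283) : Q] = 4

[Q(√282):Q] = 2 (min poly x^2 - 282, irreducible since 282 is squarefree > 1). For the top step, suppose √283 ∈ Q(√282), say √283 = c + d√282 with c, d ∈ Q. Squaring: 283 = c^2 + 282d^2 + 2cd√282. Since √282 ∉ Q this forces 2cd = 0. If d = 0 then √283 = c ∈ Q, contradicting 283 squarefree > 1. If c = 0 then 283 = 282d^2, so 282·283 = (282d)^2 is a perfect square in Q — but 282·283 = 79806 is not a perfect square (since 282 and 283 are distinct squarefree integers). Contradiction. Hence √283 ∉ Q(√282), so x^2 - 283 stays irreducible over Q(√282) and [Q(√282, √283) : Q(√282)] = 2. By the tower law, [Q(√282, √283) : Q] = 2 · 2 = 4.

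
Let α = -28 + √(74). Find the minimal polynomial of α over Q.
m_α(x) = x^2 + 56x + 710

From α + 28 = √(74), squaring gives (α + 28)^2 = 74, i.e. α^2 + 56α + 784 = 74, so α^2 + 56α + 710 = 0. The discriminant of x^2 + 56x + 710 is (56)^2 - 4·(710) = 3136 - 2840 = 296, and 4·(74) is not a perfect square in Q since 74 is squarefree and ≠ 1. Hence x^2 + 56x + 710 is irreducible over Q and is the minimal polynomial of α.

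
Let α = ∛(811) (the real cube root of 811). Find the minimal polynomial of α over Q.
m_α(x) = x^3 - 811

α satisfies α^3 = 811, so x^3 - 811 annihilates α. By the rational root test, a rational root p/q (in lowest terms) of x^3 - 811 would satisfy p^3 = 811 q^3, forcing q = 1 and p^3 = 811; but 811 is not a perfect cube, contradiction. A monic cubic over Q with no rational root is irreducible (any nontrivial factorization would include a linear factor). Hence x^3 - 811 is the minimal polynomial of α, and in particular [Q(α):Q] = 3.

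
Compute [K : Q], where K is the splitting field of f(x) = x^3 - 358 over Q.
[K : Q] = 6

The roots of x^3 - 358 are ∛358, ω∛358, ω^2∛358 where ω = e^(2πi/3) is a primitive cube root of unity, so K = Q(∛358, ω). Now [Q(∛358):Q] = 3 (since 358 is not a perfect cube, x^3 - 358 is irreducible) and [Q(ω):Q] = 2. Both 2 and 3 divide [K:Q], and [K:Q] ≤ 3·2 = 6, so [K:Q] = 6. (Equivalently: Q(∛358) ⊂ R but ω ∉ R, so [K : Q(∛358)] = 2.)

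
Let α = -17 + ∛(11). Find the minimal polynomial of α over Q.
m_α(x) = x^3 + 51x^2 + 867x + 4902

Set β = α + 17 = ∛(11), so β^3 = 11. Then (α + 17)^3 - 11 = 0, i.e. α is a root of g(x) = (x + 17)^3 - 11 = x^3 + 51x^2 + 867x + 4902. Since g(x) = h(x + 17) where h(x) = x^3 - 11, and h is irreducible over Q (because 11 is not a perfect cube, so h has no rational root, and a monic cubic with no rational root is irreducible), g is also irreducible (irreducibility is preserved under the substitution x → x + 17). Hence m_α(x) = x^3 + 51x^2 + 867x + 4902.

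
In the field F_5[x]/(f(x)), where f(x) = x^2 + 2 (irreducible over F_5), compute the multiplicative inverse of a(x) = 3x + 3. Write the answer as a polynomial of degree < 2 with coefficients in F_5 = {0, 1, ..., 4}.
a(x)^(-1) ≡ x + 4 (mod f(x))

Since f is irreducible over F_5, F_5[x]/(f) is a field and a(x) ≠ 0 has an inverse. Apply the extended Euclidean algorithm to f(x) and a(x) in F_5[x]: f(x) = (2x + 3)·a(x) + (3). The last nonzero remainder is the constant 3 = gcd(f, a) in F_5. Back-substituting through the division chain expresses 3 = s(x)·a(x) + t(x)·f(x) with s(x) ≡ 3x + 2 (mod f), so (3x + 2)·a(x) ≡ 3 (mod f). Multiplying by 3^(-1) ≡ 2 in F_5 gives a(x)^(-1) ≡ 2·(3x + 2) ≡ x + 4 (mod f). Check: (3x + 3)·(x + 4) = 3x^2 + 2 ≡ 1 (mod x^2 + 2).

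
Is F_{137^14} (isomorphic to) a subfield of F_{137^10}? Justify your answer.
No: F_{137^14} is not a subfield of F_{137^10}

F_{p^m} embeds in F_{p^n} iff m | n. Here 14 ∤ 10 (since 10 = 0·14 + 10 with remainder 10 ≠ 0), so F_{137^14} is not a subfield of F_{137^10}. Equivalently: if it were, the tower law would give 14 = [F_{137^14}:F_137] dividing [F_{137^10}:F_137] = 10, contradiction.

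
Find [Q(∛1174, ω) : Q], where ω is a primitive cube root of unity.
[Q(∛1174, ω) : Q] = 6

[Q(∛1174):Q] = 3 (min poly x^3 - 1174, irreducible since 1174 is not a perfect cube). [Q(ω):Q] = 2 (min poly x^2 + x + 1). Since Q(∛1174) ⊂ R and ω ∉ R, we have ω ∉ Q(∛1174), so x^2 + x + 1 remains irreducible over Q(∛1174) and [Q(∛1174, ω) : Q(∛1174)] = 2. By the tower law, [Q(∛1174, ω) : Q] = 3 · 2 = 6. (In fact Q(∛1174, ω) is the splitting field of x^3 - 1174 over Q.)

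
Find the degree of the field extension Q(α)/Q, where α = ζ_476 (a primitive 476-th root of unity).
[Q(α):Q] = 192

The minimal polynomial of ζ_476 over Q is the 476-th cyclotomic polynomial Φ_476(x), which is irreducible over Q and has degree φ(476) = 192. Hence [Q(α):Q] = φ(476) = 192.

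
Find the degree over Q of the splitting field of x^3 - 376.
[K : Q] = 6

The roots of x^3 - 376 are ∛376, ω∛376, ω^2∛376 where ω = e^(2πi/3) is a primitive cube root of unity, so K = Q(∛376, ω). Now [Q(∛376):Q] = 3 (since 376 is not a perfect cube, x^3 - 376 is irreducible) and [Q(ω):Q] = 2. Both 2 and 3 divide [K:Q], and [K:Q] ≤ 3·2 = 6, so [K:Q] = 6. (Equivalently: Q(∛376) ⊂ R but ω ∉ R, so [K : Q(∛376)] = 2.)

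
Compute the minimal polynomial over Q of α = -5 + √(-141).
m_α(x) = x^2 + 10x + 166

From α + 5 = √(-141), squaring gives (α + 5)^2 = -141, i.e. α^2 + 10α + 25 = -141, so α^2 + 10α + 166 = 0. The discriminant of x^2 + 10x + 166 is (10)^2 - 4·(166) = 100 - 664 = -564, and 4·(-141) is not a perfect square in Q since -141 is squarefree and ≠ 1. Hence x^2 + 10x + 166 is irreducible over Q and is the minimal polynomial of α.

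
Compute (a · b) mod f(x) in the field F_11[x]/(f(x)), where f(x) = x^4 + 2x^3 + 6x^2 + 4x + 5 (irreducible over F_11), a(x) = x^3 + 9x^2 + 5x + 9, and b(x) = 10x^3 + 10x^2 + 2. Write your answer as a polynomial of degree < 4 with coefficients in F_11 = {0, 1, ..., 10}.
a · b ≡ 2x^3 + 9x^2 + 7x (mod f(x))

Multiply in F_11[x]: a(x)·b(x) = (x^3 + 9x^2 + 5x + 9)·(10x^3 + 10x^2 + 2) = 10x^6 + x^5 + 8x^4 + 10x^3 + 9x^2 + 10x + 7. This has degree ≥ 4, so divide by f(x) over F_11: 10x^6 + x^5 + 8x^4 + 10x^3 + 9x^2 + 10x + 7 = (10x^2 + 3x + 8)·(x^4 + 2x^3 + 6x^2 + 4x + 5) + (2x^3 + 9x^2 + 7x). Hence a·b ≡ 2x^3 + 9x^2 + 7x (mod f). (F_11[x]/(f) is a field with 11^4 = 14641 elements since f is irreducible of degree 4.)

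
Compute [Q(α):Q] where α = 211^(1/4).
[Q(α):Q] = 4

α is a root of x^4 - 211. By Eisenstein's criterion at the prime p = 211 (which divides the constant term 211 but p^2 = 44521 does not, since 211 is squarefree), x^4 - 211 is irreducible over Q. Hence [Q(α):Q] = 4.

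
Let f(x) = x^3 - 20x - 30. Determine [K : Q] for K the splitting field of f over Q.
[K : Q] = 6

By the rational root test, any rational root of the monic integer polynomial f(x) = x^3 - 20x - 30 must be an integer dividing the constant term -30, i.e. one of ±{1, 2, 3, 5, 6, 10, 15, 30}. Evaluating: f(1) = -49, f(-1) = -11, f(2) = -62, f(-2) = 2, f(3) = -63, f(-3) = 3, f(5) = -5, f(-5) = -55, f(6) = 66, f(-6) = -126, f(10) = 770, f(-10) = -830, f(15) = 3045, f(-15) = -3105, f(30) = 26370, f(-30) = -26430; none is 0, so f has no rational root and is therefore irreducible over Q (a cubic with no linear factor over a field is irreducible). For an irreducible cubic, the Galois group is A_3 or S_3 according as the discriminant disc(f) = -4a^3 - 27b^2 = -4·(-20)^3 - 27·(-30)^2 = 7700 is or is not a square in Q. Here disc(f) = 7700 is not a perfect square in Q, so the Galois group of f over Q is not contained in A_3 and must be all of S_3. The splitting field has degree |S_3| = 6 over Q, so [K : Q] = 6.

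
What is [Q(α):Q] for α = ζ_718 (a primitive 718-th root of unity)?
[Q(α):Q] = 358

The minimal polynomial of ζ_718 over Q is the 718-th cyclotomic polynomial Φ_718(x), which is irreducible over Q and has degree φ(718) = 358. Hence [Q(α):Q] = φ(718) = 358.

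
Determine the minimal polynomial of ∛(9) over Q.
m_α(x) = x^3 - 9

α satisfies α^3 = 9, so x^3 - 9 annihilates α. By the rational root test, a rational root p/q (in lowest terms) of x^3 - 9 would satisfy p^3 = 9 q^3, forcing q = 1 and p^3 = 9; but 9 is not a perfect cube, contradiction. A monic cubic over Q with no rational root is irreducible (any nontrivial factorization would include a linear factor). Hence x^3 - 9 is the minimal polynomial of α, and in particular [Q(α):Q] = 3.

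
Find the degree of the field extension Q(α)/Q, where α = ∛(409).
[Q(α):Q] = 3

The minimal polynomial of α is x^3 - 409, irreducible over Q since 409 is not a perfect cube (so x^3 - 409 has no rational root). Hence [Q(α):Q] = deg(m_α) = 3.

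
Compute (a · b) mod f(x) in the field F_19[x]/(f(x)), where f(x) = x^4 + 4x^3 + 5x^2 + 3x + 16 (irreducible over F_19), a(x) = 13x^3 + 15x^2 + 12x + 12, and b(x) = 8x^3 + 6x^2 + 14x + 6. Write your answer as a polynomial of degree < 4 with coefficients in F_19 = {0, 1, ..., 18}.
a · b ≡ 7x^3 + 14x^2 + 10x + 9 (mod f(x))

Multiply in F_19[x]: a(x)·b(x) = (13x^3 + 15x^2 + 12x + 12)·(8x^3 + 6x^2 + 14x + 6) = 9x^6 + 8x^5 + 7x^4 + 7x^2 + 12x + 15. This has degree ≥ 4, so divide by f(x) over F_19: 9x^6 + 8x^5 + 7x^4 + 7x^2 + 12x + 15 = (9x^2 + 10x + 17)·(x^4 + 4x^3 + 5x^2 + 3x + 16) + (7x^3 + 14x^2 + 10x + 9). Hence a·b ≡ 7x^3 + 14x^2 + 10x + 9 (mod f). (F_19[x]/(f) is a field with 19^4 = 130321 elements since f is irreducible of degree 4.)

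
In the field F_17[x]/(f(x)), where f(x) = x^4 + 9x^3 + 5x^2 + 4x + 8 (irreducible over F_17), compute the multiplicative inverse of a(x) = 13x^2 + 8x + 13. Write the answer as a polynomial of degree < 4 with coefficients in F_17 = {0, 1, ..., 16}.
a(x)^(-1) ≡ 12x^3 + 4x^2 + 9x (mod f(x))

Since f is irreducible over F_17, F_17[x]/(f) is a field and a(x) ≠ 0 has an inverse. Apply the extended Euclidean algorithm to f(x) and a(x) in F_17[x]: f(x) = (4x^2 + 10x + 2)·a(x) + (11x + 16);  a(x) = (12x + 8)·(11x + 16) + (4). The last nonzero remainder is the constant 4 = gcd(f, a) in F_17. Back-substituting through the division chain expresses 4 = s(x)·a(x) + t(x)·f(x) with s(x) ≡ 14x^3 + 16x^2 + 2x (mod f), so (14x^3 + 16x^2 + 2x)·a(x) ≡ 4 (mod f). Multiplying by 4^(-1) ≡ 13 in F_17 gives a(x)^(-1) ≡ 13·(14x^3 + 16x^2 + 2x) ≡ 12x^3 + 4x^2 + 9x (mod f). Check: (13x^2 + 8x + 13)·(12x^3 + 4x^2 + 9x) = 3x^5 + 12x^4 + 16x^3 + 5x^2 + 15x ≡ 1 (mod x^4 + 9x^3 + 5x^2 + 4x + 8).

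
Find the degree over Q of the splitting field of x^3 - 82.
[K : Q] = 6

The roots of x^3 - 82 are ∛82, ω∛82, ω^2∛82 where ω = e^(2πi/3) is a primitive cube root of unity, so K = Q(∛82, ω). Now [Q(∛82):Q] = 3 (since 82 is not a perfect cube, x^3 - 82 is irreducible) and [Q(ω):Q] = 2. Both 2 and 3 divide [K:Q], and [K:Q] ≤ 3·2 = 6, so [K:Q] = 6. (Equivalently: Q(∛82) ⊂ R but ω ∉ R, so [K : Q(∛82)] = 2.)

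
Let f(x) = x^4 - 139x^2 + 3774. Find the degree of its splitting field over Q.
[K : Q] = 4

Solving the quadratic in x^2: x^2 = (139 ± √(139^2 - 4·3774))/2 = (139 ± √4225)/2 = (139 ± 65)/2, giving x^2 = 37 or x^2 = 102. So f(x) = (x^2 - 37)(x^2 - 102) and the roots of f are ±√37, ±√102. Hence the splitting field is K = Q(√37, √102). Since 37 and 102 are distinct squarefree integers > 1, their product 3774 is not a perfect square, so √102 ∉ Q(√37). By the tower law [K:Q] = [Q(√37,√102):Q(√37)] · [Q(√37):Q] = 2 · 2 = 4.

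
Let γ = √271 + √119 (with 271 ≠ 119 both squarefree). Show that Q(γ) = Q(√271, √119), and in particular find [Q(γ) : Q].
[Q(γ) : Q] = 4 (equivalently, Q(γ) = Q(√271, √119))

Obviously Q(γ) ⊆ Q(√271, √119), and [Q(√271, √119):Q] = 4 (since 271, 119 are distinct squarefree integers > 1 with 32249 not a perfect square). To show equality we compute the minimal polynomial of γ. From γ = √271 + √119: γ^2 = 271 + 2√(32249) + 119 = 390 + 2√(32249), so γ^2 - 390 = 2√(32249); squaring, (γ^2 - 390)^2 = 4·32249, i.e. γ^4 - 780γ^2 + 152100 - 128996 = 0, i.e. γ^4 - 780γ^2 + 23104 = 0. So γ is a root of x^4 - 780x^2 + 23104. This polynomial is irreducible over Q: it has no rational root (each ±√271 ± √119 is irrational), and any factorization into two quadratics over Q would force √(32249) ∈ Q (pairing opposite roots) or √271, √119 ∈ Q (other pairings), all impossible. Hence [Q(γ):Q] = 4 = [Q(√271, √119):Q], so Q(γ) = Q(√271, √119).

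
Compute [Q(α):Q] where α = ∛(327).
[Q(α):Q] = 3

The minimal polynomial of α is x^3 - 327, irreducible over Q since 327 is not a perfect cube (so x^3 - 327 has no rational root). Hence [Q(α):Q] = deg(m_α) = 3.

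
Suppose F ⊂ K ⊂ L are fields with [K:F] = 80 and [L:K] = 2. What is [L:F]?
[L:F] = 160

The tower law says that for any tower of field extensions F ⊂ K ⊂ L with finite degrees, [L:F] = [L:K] · [K:F]. Here this gives [L:F] = 2 · 80 = 160.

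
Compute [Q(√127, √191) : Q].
[Q(√127, √191) : Q] = 4

[Q(√127):Q] = 2 (min poly x^2 - 127, irreducible since 127 is squarefree > 1). For the top step, suppose √191 ∈ Q(√127), say √191 = c + d√127 with c, d ∈ Q. Squaring: 191 = c^2 + 127d^2 + 2cd√127. Since √127 ∉ Q this forces 2cd = 0. If d = 0 then √191 = c ∈ Q, contradicting 191 squarefree > 1. If c = 0 then 191 = 127d^2, so 127·191 = (127d)^2 is a perfect square in Q — but 127·191 = 24257 is not a perfect square (since 127 and 191 are distinct squarefree integers). Contradiction. Hence √191 ∉ Q(√127), so x^2 - 191 stays irreducible over Q(√127) and [Q(√127, √191) : Q(√127)] = 2. By the tower law, [Q(√127, √191) : Q] = 2 · 2 = 4.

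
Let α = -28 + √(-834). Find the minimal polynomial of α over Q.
m_α(x) = x^2 + 56x + 1618

From α + 28 = √(-834), squaring gives (α + 28)^2 = -834, i.e. α^2 + 56α + 784 = -834, so α^2 + 56α + 1618 = 0. The discriminant of x^2 + 56x + 1618 is (56)^2 - 4·(1618) = 3136 - 6472 = -3336, and 4·(-834) is not a perfect square in Q since -834 is squarefree and ≠ 1. Hence x^2 + 56x + 1618 is irreducible over Q and is the minimal polynomial of α.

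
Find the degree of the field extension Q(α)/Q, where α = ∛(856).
[Q(α):Q] = 3

The minimal polynomial of α is x^3 - 856, irreducible over Q since 856 is not a perfect cube (so x^3 - 856 has no rational root). Hence [Q(α):Q] = deg(m_α) = 3.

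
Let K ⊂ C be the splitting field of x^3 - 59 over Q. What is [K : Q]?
[K : Q] = 6

The roots of x^3 - 59 are ∛59, ω∛59, ω^2∛59 where ω = e^(2πi/3) is a primitive cube root of unity, so K = Q(∛59, ω). Now [Q(∛59):Q] = 3 (since 59 is not a perfect cube, x^3 - 59 is irreducible) and [Q(ω):Q] = 2. Both 2 and 3 divide [K:Q], and [K:Q] ≤ 3·2 = 6, so [K:Q] = 6. (Equivalently: Q(∛59) ⊂ R but ω ∉ R, so [K : Q(∛59)] = 2.)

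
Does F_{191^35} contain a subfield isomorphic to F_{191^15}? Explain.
No: F_{191^15} is not a subfield of F_{191^35}

F_{p^m} embeds in F_{p^n} iff m | n. Here 15 ∤ 35 (since 35 = 2·15 + 5 with remainder 5 ≠ 0), so F_{191^15} is not a subfield of F_{191^35}. Equivalently: if it were, the tower law would give 15 = [F_{191^15}:F_191] dividing [F_{191^35}:F_191] = 35, contradiction.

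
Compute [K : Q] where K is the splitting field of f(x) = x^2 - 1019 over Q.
[K : Q] = 2

f(x) = x^2 - 1019 factors as (x - √1019)(x + √1019). The splitting field is K = Q(√1019). Since 1019 is squarefree and > 1, it is not a perfect square, so x^2 - 1019 is irreducible over Q and [Q(√1019) : Q] = 2. Hence [K : Q] = 2.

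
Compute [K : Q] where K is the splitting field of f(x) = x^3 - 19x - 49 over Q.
[K : Q] = 6

By the rational root test, any rational root of the monic integer polynomial f(x) = x^3 - 19x - 49 must be an integer dividing the constant term -49, i.e. one of ±{1, 7, 49}. Evaluating: f(1) = -67, f(-1) = -31, f(7) = 161, f(-7) = -259, f(49) = 116669, f(-49) = -116767; none is 0, so f has no rational root and is therefore irreducible over Q (a cubic with no linear factor over a field is irreducible). For an irreducible cubic, the Galois group is A_3 or S_3 according as the discriminant disc(f) = -4a^3 - 27b^2 = -4·(-19)^3 - 27·(-49)^2 = -37391 is or is not a square in Q. Here disc(f) = -37391 is not a perfect square in Q, so the Galois group of f over Q is not contained in A_3 and must be all of S_3. The splitting field has degree |S_3| = 6 over Q, so [K : Q] = 6.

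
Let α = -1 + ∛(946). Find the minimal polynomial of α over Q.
m_α(x) = x^3 + 3x^2 + 3x - 945

Set β = α + 1 = ∛(946), so β^3 = 946. Then (α + 1)^3 - 946 = 0, i.e. α is a root of g(x) = (x + 1)^3 - 946 = x^3 + 3x^2 + 3x - 945. Since g(x) = h(x + 1) where h(x) = x^3 - 946, and h is irreducible over Q (because 946 is not a perfect cube, so h has no rational root, and a monic cubic with no rational root is irreducible), g is also irreducible (irreducibility is preserved under the substitution x → x + 1). Hence m_α(x) = x^3 + 3x^2 + 3x - 945.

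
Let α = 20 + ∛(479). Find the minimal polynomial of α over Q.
m_α(x) = x^3 - 60x^2 + 1200x - 8479

Set β = α - 20 = ∛(479), so β^3 = 479. Then (α - 20)^3 - 479 = 0, i.e. α is a root of g(x) = (x - 20)^3 - 479 = x^3 - 60x^2 + 1200x - 8479. Since g(x) = h(x - 20) where h(x) = x^3 - 479, and h is irreducible over Q (because 479 is not a perfect cube, so h has no rational root, and a monic cubic with no rational root is irreducible), g is also irreducible (irreducibility is preserved under the substitution x → x - 20). Hence m_α(x) = x^3 - 60x^2 + 1200x - 8479.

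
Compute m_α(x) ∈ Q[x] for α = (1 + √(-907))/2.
m_α(x) = x^2 - x + 227

From 2α - 1 = √(-907), squaring gives (2α - 1)^2 = -907, i.e. 4α^2 - 4α + 1 = -907, so α^2 - α + (1 + 907)/4 = 0. Since -907 ≡ 1 (mod 4), (1 + 907)/4 = 227 ∈ Z. The polynomial x^2 - x + 227 has discriminant 1 - 4·(227) = -907, which is not a perfect square in Q (d = -907 is squarefree and ≠ 1), so x^2 - x + 227 is irreducible over Q. It is the minimal polynomial of α.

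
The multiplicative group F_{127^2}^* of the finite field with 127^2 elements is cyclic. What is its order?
|F_{127^2}^*| = 16128

F_{127^2} has 127^2 = 16129 elements; its multiplicative group consists of all nonzero elements, so |F_{127^2}^*| = 16129 - 1 = 16128. (It is cyclic since any finite subgroup of the multiplicative group of a field is cyclic.)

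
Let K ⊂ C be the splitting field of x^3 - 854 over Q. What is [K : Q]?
[K : Q] = 6

The roots of x^3 - 854 are ∛854, ω∛854, ω^2∛854 where ω = e^(2πi/3) is a primitive cube root of unity, so K = Q(∛854, ω). Now [Q(∛854):Q] = 3 (since 854 is not a perfect cube, x^3 - 854 is irreducible) and [Q(ω):Q] = 2. Both 2 and 3 divide [K:Q], and [K:Q] ≤ 3·2 = 6, so [K:Q] = 6. (Equivalently: Q(∛854) ⊂ R but ω ∉ R, so [K : Q(∛854)] = 2.)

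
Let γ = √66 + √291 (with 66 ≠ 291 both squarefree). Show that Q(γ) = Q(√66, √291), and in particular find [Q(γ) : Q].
[Q(γ) : Q] = 4 (equivalently, Q(γ) = Q(√66, √291))

Obviously Q(γ) ⊆ Q(√66, √291), and [Q(√66, √291):Q] = 4 (since 66, 291 are distinct squarefree integers > 1 with 19206 not a perfect square). To show equality we compute the minimal polynomial of γ. From γ = √66 + √291: γ^2 = 66 + 2√(19206) + 291 = 357 + 2√(19206), so γ^2 - 357 = 2√(19206); squaring, (γ^2 - 357)^2 = 4·19206, i.e. γ^4 - 714γ^2 + 127449 - 76824 = 0, i.e. γ^4 - 714γ^2 + 50625 = 0. So γ is a root of x^4 - 714x^2 + 50625. This polynomial is irreducible over Q: it has no rational root (each ±√66 ± √291 is irrational), and any factorization into two quadratics over Q would force √(19206) ∈ Q (pairing opposite roots) or √66, √291 ∈ Q (other pairings), all impossible. Hence [Q(γ):Q] = 4 = [Q(√66, √291):Q], so Q(γ) = Q(√66, √291).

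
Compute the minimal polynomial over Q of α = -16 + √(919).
m_α(x) = x^2 + 32x - 663

From α + 16 = √(919), squaring gives (α + 16)^2 = 919, i.e. α^2 + 32α + 256 = 919, so α^2 + 32α - 663 = 0. The discriminant of x^2 + 32x - 663 is (32)^2 - 4·(-663) = 1024 + 2652 = 3676, and 4·(919) is not a perfect square in Q since 919 is squarefree and ≠ 1. Hence x^2 + 32x - 663 is irreducible over Q and is the minimal polynomial of α.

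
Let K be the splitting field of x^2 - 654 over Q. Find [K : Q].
[K : Q] = 2

f(x) = x^2 - 654 factors as (x - √654)(x + √654). The splitting field is K = Q(√654). Since 654 is squarefree and > 1, it is not a perfect square, so x^2 - 654 is irreducible over Q and [Q(√654) : Q] = 2. Hence [K : Q] = 2.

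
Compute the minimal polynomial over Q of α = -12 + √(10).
m_α(x) = x^2 + 24x + 134

From α + 12 = √(10), squaring gives (α + 12)^2 = 10, i.e. α^2 + 24α + 144 = 10, so α^2 + 24α + 134 = 0. The discriminant of x^2 + 24x + 134 is (24)^2 - 4·(134) = 576 - 536 = 40, and 4·(10) is not a perfect square in Q since 10 is squarefree and ≠ 1. Hence x^2 + 24x + 134 is irreducible over Q and is the minimal polynomial of α.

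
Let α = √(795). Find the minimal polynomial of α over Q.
m_α(x) = x^2 - 795

α satisfies α^2 - 795 = 0, so x^2 - 795 annihilates α. Since d = 795 is squarefree and ≠ 1, it is not a perfect square in Q, so x^2 - 795 has no rational root and is therefore irreducible over Q (a degree-2 polynomial over a field is irreducible iff it has no root). Hence m_α(x) = x^2 - 795.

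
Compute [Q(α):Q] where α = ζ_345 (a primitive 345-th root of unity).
[Q(α):Q] = 176

The minimal polynomial of ζ_345 over Q is the 345-th cyclotomic polynomial Φ_345(x), which is irreducible over Q and has degree φ(345) = 176. Hence [Q(α):Q] = φ(345) = 176.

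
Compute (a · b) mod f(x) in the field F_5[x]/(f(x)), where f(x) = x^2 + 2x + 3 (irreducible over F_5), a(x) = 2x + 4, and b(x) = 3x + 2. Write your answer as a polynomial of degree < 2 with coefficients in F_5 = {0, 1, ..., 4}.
a · b ≡ 4x (mod f(x))

Multiply in F_5[x]: a(x)·b(x) = (2x + 4)·(3x + 2) = x^2 + x + 3. This has degree ≥ 2, so divide by f(x) over F_5: x^2 + x + 3 = (1)·(x^2 + 2x + 3) + (4x). Hence a·b ≡ 4x (mod f). (F_5[x]/(f) is a field with 5^2 = 25 elements since f is irreducible of degree 2.)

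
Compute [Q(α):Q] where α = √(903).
[Q(α):Q] = 2

[Q(α):Q] equals the degree of the minimal polynomial of α. Here α^2 = 903 and x^2 - 903 is irreducible (d = 903 is squarefree, ≠ 1, hence not a square), so deg(m_α) = 2. Thus [Q(α):Q] = 2.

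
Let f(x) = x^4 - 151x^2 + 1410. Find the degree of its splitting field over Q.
[K : Q] = 4

Solving the quadratic in x^2: x^2 = (151 ± √(151^2 - 4·1410))/2 = (151 ± √17161)/2 = (151 ± 131)/2, giving x^2 = 141 or x^2 = 10. So f(x) = (x^2 - 141)(x^2 - 10) and the roots of f are ±√141, ±√10. Hence the splitting field is K = Q(√141, √10). Since 141 and 10 are distinct squarefree integers > 1, their product 1410 is not a perfect square, so √10 ∉ Q(√141). By the tower law [K:Q] = [Q(√141,√10):Q(√141)] · [Q(√141):Q] = 2 · 2 = 4.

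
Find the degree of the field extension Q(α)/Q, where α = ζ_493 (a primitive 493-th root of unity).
[Q(α):Q] = 448

The minimal polynomial of ζ_493 over Q is the 493-th cyclotomic polynomial Φ_493(x), which is irreducible over Q and has degree φ(493) = 448. Hence [Q(α):Q] = φ(493) = 448.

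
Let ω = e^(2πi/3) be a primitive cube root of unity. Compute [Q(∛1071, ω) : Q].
[Q(∛1071, ω) : Q] = 6

[Q(∛1071):Q] = 3 (min poly x^3 - 1071, irreducible since 1071 is not a perfect cube). [Q(ω):Q] = 2 (min poly x^2 + x + 1). Since Q(∛1071) ⊂ R and ω ∉ R, we have ω ∉ Q(∛1071), so x^2 + x + 1 remains irreducible over Q(∛1071) and [Q(∛1071, ω) : Q(∛1071)] = 2. By the tower law, [Q(∛1071, ω) : Q] = 3 · 2 = 6. (In fact Q(∛1071, ω) is the splitting field of x^3 - 1071 over Q.)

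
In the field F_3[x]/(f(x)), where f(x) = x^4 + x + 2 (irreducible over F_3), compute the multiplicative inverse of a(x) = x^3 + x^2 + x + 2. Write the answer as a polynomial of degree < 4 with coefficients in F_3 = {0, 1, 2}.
a(x)^(-1) ≡ 2x + 1 (mod f(x))

Since f is irreducible over F_3, F_3[x]/(f) is a field and a(x) ≠ 0 has an inverse. Apply the extended Euclidean algorithm to f(x) and a(x) in F_3[x]: f(x) = (x + 2)·a(x) + (1). The last nonzero remainder is the constant 1 = gcd(f, a) in F_3. Back-substituting through the division chain expresses 1 = s(x)·a(x) + t(x)·f(x) with s(x) ≡ 2x + 1 (mod f), so a(x)^(-1) ≡ s(x) = 2x + 1 (mod f). Check: (x^3 + x^2 + x + 2)·(2x + 1) = 2x^4 + 2x + 2 ≡ 1 (mod x^4 + x + 2).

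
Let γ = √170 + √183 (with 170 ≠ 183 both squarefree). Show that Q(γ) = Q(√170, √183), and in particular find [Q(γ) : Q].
[Q(γ) : Q] = 4 (equivalently, Q(γ) = Q(√170, √183))

Obviously Q(γ) ⊆ Q(√170, √183), and [Q(√170, √183):Q] = 4 (since 170, 183 are distinct squarefree integers > 1 with 31110 not a perfect square). To show equality we compute the minimal polynomial of γ. From γ = √170 + √183: γ^2 = 170 + 2√(31110) + 183 = 353 + 2√(31110), so γ^2 - 353 = 2√(31110); squaring, (γ^2 - 353)^2 = 4·31110, i.e. γ^4 - 706γ^2 + 124609 - 124440 = 0, i.e. γ^4 - 706γ^2 + 169 = 0. So γ is a root of x^4 - 706x^2 + 169. This polynomial is irreducible over Q: it has no rational root (each ±√170 ± √183 is irrational), and any factorization into two quadratics over Q would force √(31110) ∈ Q (pairing opposite roots) or √170, √183 ∈ Q (other pairings), all impossible. Hence [Q(γ):Q] = 4 = [Q(√170, √183):Q], so Q(γ) = Q(√170, √183).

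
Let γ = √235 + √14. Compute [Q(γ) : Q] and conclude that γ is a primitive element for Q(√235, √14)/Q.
[Q(γ) : Q] = 4 (equivalently, Q(γ) = Q(√235, √14))

Obviously Q(γ) ⊆ Q(√235, √14), and [Q(√235, √14):Q] = 4 (since 235, 14 are distinct squarefree integers > 1 with 3290 not a perfect square). To show equality we compute the minimal polynomial of γ. From γ = √235 + √14: γ^2 = 235 + 2√(3290) + 14 = 249 + 2√(3290), so γ^2 - 249 = 2√(3290); squaring, (γ^2 - 249)^2 = 4·3290, i.e. γ^4 - 498γ^2 + 62001 - 13160 = 0, i.e. γ^4 - 498γ^2 + 48841 = 0. So γ is a root of x^4 - 498x^2 + 48841. This polynomial is irreducible over Q: it has no rational root (each ±√235 ± √14 is irrational), and any factorization into two quadratics over Q would force √(3290) ∈ Q (pairing opposite roots) or √235, √14 ∈ Q (other pairings), all impossible. Hence [Q(γ):Q] = 4 = [Q(√235, √14):Q], so Q(γ) = Q(√235, √14).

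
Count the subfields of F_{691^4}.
F_{691^4} has 3 subfields

The subfields of F_{p^n} are exactly the fields F_{p^d} for d | n (each is the fixed field of the unique index-d subgroup of Gal(F_{p^n}/F_p) ≅ Z/nZ). The divisors of n = 4 are {1, 2, 4}, giving 3 subfields: F_{691^1}, F_{691^2}, F_{691^4}.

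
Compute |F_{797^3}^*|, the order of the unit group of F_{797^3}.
|F_{797^3}^*| = 506261572

F_{797^3} has 797^3 = 506261573 elements; its multiplicative group consists of all nonzero elements, so |F_{797^3}^*| = 506261573 - 1 = 506261572. (It is cyclic since any finite subgroup of the multiplicative group of a field is cyclic.)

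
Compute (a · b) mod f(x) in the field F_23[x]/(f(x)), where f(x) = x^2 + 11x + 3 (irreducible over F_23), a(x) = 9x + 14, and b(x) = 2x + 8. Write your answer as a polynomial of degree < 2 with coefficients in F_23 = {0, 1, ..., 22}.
a · b ≡ 17x + 12 (mod f(x))

Multiply in F_23[x]: a(x)·b(x) = (9x + 14)·(2x + 8) = 18x^2 + 8x + 20. This has degree ≥ 2, so divide by f(x) over F_23: 18x^2 + 8x + 20 = (18)·(x^2 + 11x + 3) + (17x + 12). Hence a·b ≡ 17x + 12 (mod f). (F_23[x]/(f) is a field with 23^2 = 529 elements since f is irreducible of degree 2.)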